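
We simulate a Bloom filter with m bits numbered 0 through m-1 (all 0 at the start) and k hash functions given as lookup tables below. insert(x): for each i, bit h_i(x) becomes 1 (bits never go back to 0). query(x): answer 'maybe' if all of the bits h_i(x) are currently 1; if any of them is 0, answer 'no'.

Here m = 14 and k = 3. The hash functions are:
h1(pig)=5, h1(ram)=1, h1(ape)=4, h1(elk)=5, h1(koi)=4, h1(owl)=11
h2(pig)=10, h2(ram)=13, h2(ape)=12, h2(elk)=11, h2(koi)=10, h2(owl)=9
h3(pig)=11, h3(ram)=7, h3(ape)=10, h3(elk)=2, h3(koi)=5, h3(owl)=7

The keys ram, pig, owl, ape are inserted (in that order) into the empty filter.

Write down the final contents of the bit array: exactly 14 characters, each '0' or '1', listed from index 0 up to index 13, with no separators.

Answer: 01001101011111

Derivation:
Start: bits=00000000000000
After insert 'ram': sets bits 1 7 13 -> bits=01000001000001
After insert 'pig': sets bits 5 10 11 -> bits=01000101001101
After insert 'owl': sets bits 7 9 11 -> bits=01000101011101
After insert 'ape': sets bits 4 10 12 -> bits=01001101011111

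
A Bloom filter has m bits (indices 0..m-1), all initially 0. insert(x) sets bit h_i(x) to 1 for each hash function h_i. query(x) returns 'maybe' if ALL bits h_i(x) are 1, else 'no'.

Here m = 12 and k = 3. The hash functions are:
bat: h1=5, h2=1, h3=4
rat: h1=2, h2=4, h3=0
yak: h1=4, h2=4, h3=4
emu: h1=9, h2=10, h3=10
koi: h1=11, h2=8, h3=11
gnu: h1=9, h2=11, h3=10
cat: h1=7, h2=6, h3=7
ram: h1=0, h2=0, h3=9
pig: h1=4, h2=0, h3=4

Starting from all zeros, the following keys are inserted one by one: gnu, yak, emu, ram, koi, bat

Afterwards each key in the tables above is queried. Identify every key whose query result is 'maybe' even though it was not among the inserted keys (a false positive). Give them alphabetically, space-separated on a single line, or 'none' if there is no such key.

Answer: pig

Derivation:
Start: bits=000000000000
After insert 'gnu': sets bits 9 10 11 -> bits=000000000111
After insert 'yak': sets bits 4 -> bits=000010000111
After insert 'emu': sets bits 9 10 -> bits=000010000111
After insert 'ram': sets bits 0 9 -> bits=100010000111
After insert 'koi': sets bits 8 11 -> bits=100010001111
After insert 'bat': sets bits 1 4 5 -> bits=110011001111
Not inserted: cat pig rat — query each against bits=110011001111:
query cat: checks bit6=0, bit7=0 (has a 0) -> no => not a false positive
query pig: checks bit0=1, bit4=1 (all 1) -> maybe => FALSE POSITIVE
query rat: checks bit0=1, bit2=0, bit4=1 (has a 0) -> no => not a false positive
False positives (alphabetical): pig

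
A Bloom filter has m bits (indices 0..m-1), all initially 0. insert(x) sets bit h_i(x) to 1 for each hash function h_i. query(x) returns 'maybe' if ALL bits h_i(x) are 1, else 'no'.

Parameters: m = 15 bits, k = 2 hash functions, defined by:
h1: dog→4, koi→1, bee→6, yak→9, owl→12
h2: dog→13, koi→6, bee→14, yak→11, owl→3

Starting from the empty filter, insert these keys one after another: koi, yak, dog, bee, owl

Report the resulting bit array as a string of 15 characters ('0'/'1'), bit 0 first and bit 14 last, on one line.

Answer: 010110100101111

Derivation:
Start: bits=000000000000000
After insert 'koi': sets bits 1 6 -> bits=010000100000000
After insert 'yak': sets bits 9 11 -> bits=010000100101000
After insert 'dog': sets bits 4 13 -> bits=010010100101010
After insert 'bee': sets bits 6 14 -> bits=010010100101011
After insert 'owl': sets bits 3 12 -> bits=010110100101111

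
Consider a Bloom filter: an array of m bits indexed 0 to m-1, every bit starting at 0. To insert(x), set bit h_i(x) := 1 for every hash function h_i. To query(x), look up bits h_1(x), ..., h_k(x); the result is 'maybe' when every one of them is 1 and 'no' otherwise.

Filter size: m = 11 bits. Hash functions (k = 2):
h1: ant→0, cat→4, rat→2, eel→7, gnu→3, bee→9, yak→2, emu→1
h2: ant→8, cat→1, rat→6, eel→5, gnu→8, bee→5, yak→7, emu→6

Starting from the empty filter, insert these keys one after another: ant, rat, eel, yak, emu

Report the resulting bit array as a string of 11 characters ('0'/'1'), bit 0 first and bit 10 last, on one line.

Start: bits=00000000000
After insert 'ant': sets bits 0 8 -> bits=10000000100
After insert 'rat': sets bits 2 6 -> bits=10100010100
After insert 'eel': sets bits 5 7 -> bits=10100111100
After insert 'yak': sets bits 2 7 -> bits=10100111100
After insert 'emu': sets bits 1 6 -> bits=11100111100

Answer: 11100111100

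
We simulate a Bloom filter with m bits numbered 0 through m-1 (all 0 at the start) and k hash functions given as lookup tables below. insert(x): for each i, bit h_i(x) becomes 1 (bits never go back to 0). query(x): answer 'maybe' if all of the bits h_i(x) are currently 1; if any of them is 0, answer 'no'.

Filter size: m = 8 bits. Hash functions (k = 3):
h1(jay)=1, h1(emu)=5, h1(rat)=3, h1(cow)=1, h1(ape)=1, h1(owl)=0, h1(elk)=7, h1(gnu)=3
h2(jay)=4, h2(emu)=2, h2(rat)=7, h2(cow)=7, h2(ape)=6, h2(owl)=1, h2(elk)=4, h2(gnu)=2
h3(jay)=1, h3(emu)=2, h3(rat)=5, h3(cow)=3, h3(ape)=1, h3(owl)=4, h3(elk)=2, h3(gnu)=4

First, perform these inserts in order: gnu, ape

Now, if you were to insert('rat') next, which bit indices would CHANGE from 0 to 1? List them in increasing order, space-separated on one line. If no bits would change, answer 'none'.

Start: bits=00000000
After insert 'gnu': sets bits 2 3 4 -> bits=00111000
After insert 'ape': sets bits 1 6 -> bits=01111010
insert 'rat' would touch bits 3 5 7; currently bit3=1, bit5=0, bit7=0
Bits that are 0 among those (would change 0->1): 5 7

Answer: 5 7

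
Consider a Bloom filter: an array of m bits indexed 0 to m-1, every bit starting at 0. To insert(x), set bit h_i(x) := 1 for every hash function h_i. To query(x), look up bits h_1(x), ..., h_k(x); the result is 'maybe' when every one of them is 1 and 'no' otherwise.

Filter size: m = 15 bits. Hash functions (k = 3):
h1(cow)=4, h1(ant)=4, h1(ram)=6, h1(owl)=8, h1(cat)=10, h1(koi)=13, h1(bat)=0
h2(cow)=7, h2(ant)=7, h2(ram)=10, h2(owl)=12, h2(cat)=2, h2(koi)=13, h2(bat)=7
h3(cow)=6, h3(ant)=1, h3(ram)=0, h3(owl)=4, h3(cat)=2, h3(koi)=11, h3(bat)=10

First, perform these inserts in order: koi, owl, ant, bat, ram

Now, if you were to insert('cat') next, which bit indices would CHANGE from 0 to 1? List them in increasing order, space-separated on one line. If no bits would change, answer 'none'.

Start: bits=000000000000000
After insert 'koi': sets bits 11 13 -> bits=000000000001010
After insert 'owl': sets bits 4 8 12 -> bits=000010001001110
After insert 'ant': sets bits 1 4 7 -> bits=010010011001110
After insert 'bat': sets bits 0 7 10 -> bits=110010011011110
After insert 'ram': sets bits 0 6 10 -> bits=110010111011110
insert 'cat' would touch bits 2 10; currently bit2=0, bit10=1
Bits that are 0 among those (would change 0->1): 2

Answer: 2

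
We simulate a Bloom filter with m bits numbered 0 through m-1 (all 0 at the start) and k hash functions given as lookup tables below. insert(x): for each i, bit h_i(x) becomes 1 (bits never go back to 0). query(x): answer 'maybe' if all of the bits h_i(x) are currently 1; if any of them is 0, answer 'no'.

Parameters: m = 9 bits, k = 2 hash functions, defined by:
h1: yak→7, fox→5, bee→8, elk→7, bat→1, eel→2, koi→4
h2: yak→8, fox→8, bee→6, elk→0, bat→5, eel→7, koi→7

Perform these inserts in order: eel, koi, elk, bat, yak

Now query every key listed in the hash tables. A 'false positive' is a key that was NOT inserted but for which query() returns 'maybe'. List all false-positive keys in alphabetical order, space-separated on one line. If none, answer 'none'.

Start: bits=000000000
After insert 'eel': sets bits 2 7 -> bits=001000010
After insert 'koi': sets bits 4 7 -> bits=001010010
After insert 'elk': sets bits 0 7 -> bits=101010010
After insert 'bat': sets bits 1 5 -> bits=111011010
After insert 'yak': sets bits 7 8 -> bits=111011011
Not inserted: bee fox — query each against bits=111011011:
query bee: checks bit6=0, bit8=1 (has a 0) -> no => not a false positive
query fox: checks bit5=1, bit8=1 (all 1) -> maybe => FALSE POSITIVE
False positives (alphabetical): fox

Answer: fox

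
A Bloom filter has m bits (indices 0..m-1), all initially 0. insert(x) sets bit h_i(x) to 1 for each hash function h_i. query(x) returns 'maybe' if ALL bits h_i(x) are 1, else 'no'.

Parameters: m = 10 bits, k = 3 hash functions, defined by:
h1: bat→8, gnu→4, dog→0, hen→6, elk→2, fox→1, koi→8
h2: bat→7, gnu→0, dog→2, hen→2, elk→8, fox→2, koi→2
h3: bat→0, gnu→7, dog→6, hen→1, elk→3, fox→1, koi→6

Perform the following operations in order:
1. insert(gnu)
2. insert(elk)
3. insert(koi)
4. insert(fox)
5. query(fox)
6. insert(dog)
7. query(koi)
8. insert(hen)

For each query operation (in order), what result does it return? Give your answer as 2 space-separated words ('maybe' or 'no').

Start: bits=0000000000
Op 1: insert gnu -> sets bits 0 4 7 -> bits=1000100100
Op 2: insert elk -> sets bits 2 3 8 -> bits=1011100110
Op 3: insert koi -> sets bits 2 6 8 -> bits=1011101110
Op 4: insert fox -> sets bits 1 2 -> bits=1111101110
Op 5: query fox -> checks bit1=1, bit2=1 (all 1) -> maybe
Op 6: insert dog -> sets bits 0 2 6 -> bits=1111101110
Op 7: query koi -> checks bit2=1, bit6=1, bit8=1 (all 1) -> maybe
Op 8: insert hen -> sets bits 1 2 6 -> bits=1111101110
Query results in order: maybe maybe

Answer: maybe maybe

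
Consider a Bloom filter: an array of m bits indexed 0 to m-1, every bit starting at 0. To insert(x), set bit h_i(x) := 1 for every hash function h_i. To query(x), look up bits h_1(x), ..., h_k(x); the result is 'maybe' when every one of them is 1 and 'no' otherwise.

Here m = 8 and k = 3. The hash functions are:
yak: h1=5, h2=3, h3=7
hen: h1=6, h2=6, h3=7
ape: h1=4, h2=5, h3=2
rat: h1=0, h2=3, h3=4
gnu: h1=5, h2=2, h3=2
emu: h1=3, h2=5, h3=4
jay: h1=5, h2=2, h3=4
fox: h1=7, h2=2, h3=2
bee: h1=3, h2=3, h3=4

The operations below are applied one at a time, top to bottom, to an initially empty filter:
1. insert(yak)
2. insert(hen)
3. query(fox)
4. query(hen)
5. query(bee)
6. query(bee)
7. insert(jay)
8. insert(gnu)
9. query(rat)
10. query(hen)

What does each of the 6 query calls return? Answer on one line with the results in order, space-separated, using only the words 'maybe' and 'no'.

Start: bits=00000000
Op 1: insert yak -> sets bits 3 5 7 -> bits=00010101
Op 2: insert hen -> sets bits 6 7 -> bits=00010111
Op 3: query fox -> checks bit2=0, bit7=1 (has a 0) -> no
Op 4: query hen -> checks bit6=1, bit7=1 (all 1) -> maybe
Op 5: query bee -> checks bit3=1, bit4=0 (has a 0) -> no
Op 6: query bee -> checks bit3=1, bit4=0 (has a 0) -> no
Op 7: insert jay -> sets bits 2 4 5 -> bits=00111111
Op 8: insert gnu -> sets bits 2 5 -> bits=00111111
Op 9: query rat -> checks bit0=0, bit3=1, bit4=1 (has a 0) -> no
Op 10: query hen -> checks bit6=1, bit7=1 (all 1) -> maybe
Query results in order: no maybe no no no maybe

Answer: no maybe no no no maybe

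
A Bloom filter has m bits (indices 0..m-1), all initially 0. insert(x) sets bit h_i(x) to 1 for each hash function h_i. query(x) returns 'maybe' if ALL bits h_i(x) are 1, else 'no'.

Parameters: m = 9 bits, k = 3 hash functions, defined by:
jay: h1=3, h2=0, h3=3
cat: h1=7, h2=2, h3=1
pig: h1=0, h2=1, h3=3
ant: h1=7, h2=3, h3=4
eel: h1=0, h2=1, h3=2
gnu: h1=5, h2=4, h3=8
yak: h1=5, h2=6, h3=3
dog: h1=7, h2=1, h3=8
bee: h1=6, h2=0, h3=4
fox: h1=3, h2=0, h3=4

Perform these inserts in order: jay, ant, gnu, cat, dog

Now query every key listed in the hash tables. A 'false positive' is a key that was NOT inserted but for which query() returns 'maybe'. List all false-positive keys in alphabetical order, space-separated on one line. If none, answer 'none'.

Start: bits=000000000
After insert 'jay': sets bits 0 3 -> bits=100100000
After insert 'ant': sets bits 3 4 7 -> bits=100110010
After insert 'gnu': sets bits 4 5 8 -> bits=100111011
After insert 'cat': sets bits 1 2 7 -> bits=111111011
After insert 'dog': sets bits 1 7 8 -> bits=111111011
Not inserted: bee eel fox pig yak — query each against bits=111111011:
query bee: checks bit0=1, bit4=1, bit6=0 (has a 0) -> no => not a false positive
query eel: checks bit0=1, bit1=1, bit2=1 (all 1) -> maybe => FALSE POSITIVE
query fox: checks bit0=1, bit3=1, bit4=1 (all 1) -> maybe => FALSE POSITIVE
query pig: checks bit0=1, bit1=1, bit3=1 (all 1) -> maybe => FALSE POSITIVE
query yak: checks bit3=1, bit5=1, bit6=0 (has a 0) -> no => not a false positive
False positives (alphabetical): eel fox pig

Answer: eel fox pig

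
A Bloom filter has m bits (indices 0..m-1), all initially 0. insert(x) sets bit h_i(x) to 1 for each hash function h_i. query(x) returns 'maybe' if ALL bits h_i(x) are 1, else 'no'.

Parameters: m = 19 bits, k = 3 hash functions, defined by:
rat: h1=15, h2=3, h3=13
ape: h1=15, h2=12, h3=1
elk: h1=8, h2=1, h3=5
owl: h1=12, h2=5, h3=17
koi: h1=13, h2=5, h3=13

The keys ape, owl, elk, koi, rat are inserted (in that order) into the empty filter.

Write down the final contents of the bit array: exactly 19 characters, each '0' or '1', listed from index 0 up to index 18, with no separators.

Answer: 0101010010001101010

Derivation:
Start: bits=0000000000000000000
After insert 'ape': sets bits 1 12 15 -> bits=0100000000001001000
After insert 'owl': sets bits 5 12 17 -> bits=0100010000001001010
After insert 'elk': sets bits 1 5 8 -> bits=0100010010001001010
After insert 'koi': sets bits 5 13 -> bits=0100010010001101010
After insert 'rat': sets bits 3 13 15 -> bits=0101010010001101010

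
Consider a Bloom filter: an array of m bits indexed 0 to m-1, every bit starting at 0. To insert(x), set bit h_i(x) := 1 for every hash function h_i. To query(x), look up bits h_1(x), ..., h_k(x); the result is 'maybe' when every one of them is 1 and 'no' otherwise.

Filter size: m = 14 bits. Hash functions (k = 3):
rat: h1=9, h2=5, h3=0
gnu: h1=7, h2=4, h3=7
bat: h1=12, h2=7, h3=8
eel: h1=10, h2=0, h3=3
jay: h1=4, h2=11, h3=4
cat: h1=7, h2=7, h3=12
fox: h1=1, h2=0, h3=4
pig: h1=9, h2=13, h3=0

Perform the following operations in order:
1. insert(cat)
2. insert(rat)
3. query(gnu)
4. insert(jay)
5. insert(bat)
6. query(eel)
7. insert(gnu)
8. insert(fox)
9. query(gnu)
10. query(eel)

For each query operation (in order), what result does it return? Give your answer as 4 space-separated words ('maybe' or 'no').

Start: bits=00000000000000
Op 1: insert cat -> sets bits 7 12 -> bits=00000001000010
Op 2: insert rat -> sets bits 0 5 9 -> bits=10000101010010
Op 3: query gnu -> checks bit4=0, bit7=1 (has a 0) -> no
Op 4: insert jay -> sets bits 4 11 -> bits=10001101010110
Op 5: insert bat -> sets bits 7 8 12 -> bits=10001101110110
Op 6: query eel -> checks bit0=1, bit3=0, bit10=0 (has a 0) -> no
Op 7: insert gnu -> sets bits 4 7 -> bits=10001101110110
Op 8: insert fox -> sets bits 0 1 4 -> bits=11001101110110
Op 9: query gnu -> checks bit4=1, bit7=1 (all 1) -> maybe
Op 10: query eel -> checks bit0=1, bit3=0, bit10=0 (has a 0) -> no
Query results in order: no no maybe no

Answer: no no maybe no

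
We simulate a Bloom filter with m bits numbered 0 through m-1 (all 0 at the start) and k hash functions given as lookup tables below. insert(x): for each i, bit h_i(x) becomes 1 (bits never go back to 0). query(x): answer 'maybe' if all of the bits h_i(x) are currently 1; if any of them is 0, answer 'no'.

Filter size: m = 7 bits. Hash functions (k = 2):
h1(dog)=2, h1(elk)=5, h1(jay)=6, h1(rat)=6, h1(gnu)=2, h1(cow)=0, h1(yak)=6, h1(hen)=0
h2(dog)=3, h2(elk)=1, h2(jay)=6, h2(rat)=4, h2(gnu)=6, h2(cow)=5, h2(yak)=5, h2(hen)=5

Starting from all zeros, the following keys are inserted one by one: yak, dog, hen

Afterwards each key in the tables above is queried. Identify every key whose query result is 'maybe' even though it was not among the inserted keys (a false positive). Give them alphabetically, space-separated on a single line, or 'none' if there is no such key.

Answer: cow gnu jay

Derivation:
Start: bits=0000000
After insert 'yak': sets bits 5 6 -> bits=0000011
After insert 'dog': sets bits 2 3 -> bits=0011011
After insert 'hen': sets bits 0 5 -> bits=1011011
Not inserted: cow elk gnu jay rat — query each against bits=1011011:
query cow: checks bit0=1, bit5=1 (all 1) -> maybe => FALSE POSITIVE
query elk: checks bit1=0, bit5=1 (has a 0) -> no => not a false positive
query gnu: checks bit2=1, bit6=1 (all 1) -> maybe => FALSE POSITIVE
query jay: checks bit6=1 (all 1) -> maybe => FALSE POSITIVE
query rat: checks bit4=0, bit6=1 (has a 0) -> no => not a false positive
False positives (alphabetical): cow gnu jay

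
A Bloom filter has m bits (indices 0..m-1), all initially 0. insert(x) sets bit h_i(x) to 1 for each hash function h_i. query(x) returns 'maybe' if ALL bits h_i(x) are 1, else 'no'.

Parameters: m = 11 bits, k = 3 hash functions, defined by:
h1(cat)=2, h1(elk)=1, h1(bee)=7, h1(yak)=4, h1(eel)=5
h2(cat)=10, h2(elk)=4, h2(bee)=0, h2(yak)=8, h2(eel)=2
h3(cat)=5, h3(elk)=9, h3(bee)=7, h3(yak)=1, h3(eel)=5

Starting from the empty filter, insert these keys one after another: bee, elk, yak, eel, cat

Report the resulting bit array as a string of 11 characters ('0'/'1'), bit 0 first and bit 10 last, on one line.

Answer: 11101101111

Derivation:
Start: bits=00000000000
After insert 'bee': sets bits 0 7 -> bits=10000001000
After insert 'elk': sets bits 1 4 9 -> bits=11001001010
After insert 'yak': sets bits 1 4 8 -> bits=11001001110
After insert 'eel': sets bits 2 5 -> bits=11101101110
After insert 'cat': sets bits 2 5 10 -> bits=11101101111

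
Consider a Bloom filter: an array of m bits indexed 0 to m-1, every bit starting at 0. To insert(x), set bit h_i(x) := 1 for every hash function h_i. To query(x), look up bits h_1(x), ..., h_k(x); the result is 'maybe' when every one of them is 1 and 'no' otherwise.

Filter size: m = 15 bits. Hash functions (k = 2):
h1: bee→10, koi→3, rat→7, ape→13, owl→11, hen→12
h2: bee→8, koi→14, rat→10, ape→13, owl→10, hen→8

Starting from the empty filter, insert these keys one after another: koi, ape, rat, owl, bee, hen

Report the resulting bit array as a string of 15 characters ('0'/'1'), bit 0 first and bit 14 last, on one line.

Start: bits=000000000000000
After insert 'koi': sets bits 3 14 -> bits=000100000000001
After insert 'ape': sets bits 13 -> bits=000100000000011
After insert 'rat': sets bits 7 10 -> bits=000100010010011
After insert 'owl': sets bits 10 11 -> bits=000100010011011
After insert 'bee': sets bits 8 10 -> bits=000100011011011
After insert 'hen': sets bits 8 12 -> bits=000100011011111

Answer: 000100011011111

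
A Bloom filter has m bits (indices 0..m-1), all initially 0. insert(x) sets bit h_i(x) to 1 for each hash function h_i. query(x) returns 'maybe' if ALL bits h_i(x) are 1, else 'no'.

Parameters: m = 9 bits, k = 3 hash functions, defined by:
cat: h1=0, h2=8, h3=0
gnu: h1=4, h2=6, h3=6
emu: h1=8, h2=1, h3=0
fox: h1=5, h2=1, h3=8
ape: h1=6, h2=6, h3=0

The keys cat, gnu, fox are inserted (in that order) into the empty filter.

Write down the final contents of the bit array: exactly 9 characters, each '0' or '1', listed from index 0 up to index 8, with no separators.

Answer: 110011101

Derivation:
Start: bits=000000000
After insert 'cat': sets bits 0 8 -> bits=100000001
After insert 'gnu': sets bits 4 6 -> bits=100010101
After insert 'fox': sets bits 1 5 8 -> bits=110011101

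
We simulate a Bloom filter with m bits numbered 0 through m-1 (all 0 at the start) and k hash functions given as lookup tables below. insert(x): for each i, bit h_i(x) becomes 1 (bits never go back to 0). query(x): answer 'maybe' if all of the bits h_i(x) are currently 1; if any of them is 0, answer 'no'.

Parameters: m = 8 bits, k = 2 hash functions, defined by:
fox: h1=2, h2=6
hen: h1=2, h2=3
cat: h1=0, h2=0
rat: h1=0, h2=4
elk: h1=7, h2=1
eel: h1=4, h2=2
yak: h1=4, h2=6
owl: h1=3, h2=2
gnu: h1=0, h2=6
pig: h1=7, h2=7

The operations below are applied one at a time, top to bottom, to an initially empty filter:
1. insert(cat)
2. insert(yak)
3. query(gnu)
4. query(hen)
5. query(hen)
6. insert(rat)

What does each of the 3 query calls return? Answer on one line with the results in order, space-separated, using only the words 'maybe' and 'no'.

Start: bits=00000000
Op 1: insert cat -> sets bits 0 -> bits=10000000
Op 2: insert yak -> sets bits 4 6 -> bits=10001010
Op 3: query gnu -> checks bit0=1, bit6=1 (all 1) -> maybe
Op 4: query hen -> checks bit2=0, bit3=0 (has a 0) -> no
Op 5: query hen -> checks bit2=0, bit3=0 (has a 0) -> no
Op 6: insert rat -> sets bits 0 4 -> bits=10001010
Query results in order: maybe no no

Answer: maybe no no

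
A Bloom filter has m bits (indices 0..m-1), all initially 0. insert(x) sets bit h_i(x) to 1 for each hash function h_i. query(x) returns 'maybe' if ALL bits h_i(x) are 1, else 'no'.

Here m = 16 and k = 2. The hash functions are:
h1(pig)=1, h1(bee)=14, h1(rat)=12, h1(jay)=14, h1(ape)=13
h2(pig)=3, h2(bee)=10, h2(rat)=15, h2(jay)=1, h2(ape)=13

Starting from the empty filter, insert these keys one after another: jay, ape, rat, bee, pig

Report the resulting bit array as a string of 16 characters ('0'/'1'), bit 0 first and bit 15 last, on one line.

Answer: 0101000000101111

Derivation:
Start: bits=0000000000000000
After insert 'jay': sets bits 1 14 -> bits=0100000000000010
After insert 'ape': sets bits 13 -> bits=0100000000000110
After insert 'rat': sets bits 12 15 -> bits=0100000000001111
After insert 'bee': sets bits 10 14 -> bits=0100000000101111
After insert 'pig': sets bits 1 3 -> bits=0101000000101111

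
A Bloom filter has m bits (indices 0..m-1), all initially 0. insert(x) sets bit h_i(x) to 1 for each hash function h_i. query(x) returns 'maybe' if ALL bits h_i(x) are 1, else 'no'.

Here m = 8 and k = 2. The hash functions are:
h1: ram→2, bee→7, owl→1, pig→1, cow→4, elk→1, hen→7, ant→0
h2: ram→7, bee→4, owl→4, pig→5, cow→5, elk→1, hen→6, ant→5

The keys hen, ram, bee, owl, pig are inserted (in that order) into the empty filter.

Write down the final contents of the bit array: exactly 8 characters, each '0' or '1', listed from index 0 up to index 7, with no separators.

Answer: 01101111

Derivation:
Start: bits=00000000
After insert 'hen': sets bits 6 7 -> bits=00000011
After insert 'ram': sets bits 2 7 -> bits=00100011
After insert 'bee': sets bits 4 7 -> bits=00101011
After insert 'owl': sets bits 1 4 -> bits=01101011
After insert 'pig': sets bits 1 5 -> bits=01101111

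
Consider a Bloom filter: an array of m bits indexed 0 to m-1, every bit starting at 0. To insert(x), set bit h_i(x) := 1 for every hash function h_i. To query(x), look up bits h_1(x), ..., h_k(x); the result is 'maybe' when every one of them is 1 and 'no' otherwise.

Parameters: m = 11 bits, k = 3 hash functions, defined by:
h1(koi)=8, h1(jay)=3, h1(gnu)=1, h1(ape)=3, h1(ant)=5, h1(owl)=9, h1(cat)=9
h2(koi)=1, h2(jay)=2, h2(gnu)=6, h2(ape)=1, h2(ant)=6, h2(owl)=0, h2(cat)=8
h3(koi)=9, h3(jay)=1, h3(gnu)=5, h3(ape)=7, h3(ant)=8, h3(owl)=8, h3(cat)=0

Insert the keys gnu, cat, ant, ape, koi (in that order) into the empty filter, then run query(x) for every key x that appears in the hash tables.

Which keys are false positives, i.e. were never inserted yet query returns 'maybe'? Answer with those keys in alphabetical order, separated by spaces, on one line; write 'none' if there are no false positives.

Answer: owl

Derivation:
Start: bits=00000000000
After insert 'gnu': sets bits 1 5 6 -> bits=01000110000
After insert 'cat': sets bits 0 8 9 -> bits=11000110110
After insert 'ant': sets bits 5 6 8 -> bits=11000110110
After insert 'ape': sets bits 1 3 7 -> bits=11010111110
After insert 'koi': sets bits 1 8 9 -> bits=11010111110
Not inserted: jay owl — query each against bits=11010111110:
query jay: checks bit1=1, bit2=0, bit3=1 (has a 0) -> no => not a false positive
query owl: checks bit0=1, bit8=1, bit9=1 (all 1) -> maybe => FALSE POSITIVE
False positives (alphabetical): owl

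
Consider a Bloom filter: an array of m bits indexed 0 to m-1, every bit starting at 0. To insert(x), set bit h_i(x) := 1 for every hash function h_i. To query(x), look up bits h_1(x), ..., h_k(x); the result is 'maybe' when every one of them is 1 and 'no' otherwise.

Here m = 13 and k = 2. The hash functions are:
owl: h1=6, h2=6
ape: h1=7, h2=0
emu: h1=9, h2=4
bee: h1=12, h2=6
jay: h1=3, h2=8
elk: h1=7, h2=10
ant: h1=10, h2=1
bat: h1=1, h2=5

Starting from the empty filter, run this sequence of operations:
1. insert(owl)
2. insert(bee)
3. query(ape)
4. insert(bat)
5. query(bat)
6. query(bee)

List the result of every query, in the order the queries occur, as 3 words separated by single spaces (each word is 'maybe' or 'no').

Answer: no maybe maybe

Derivation:
Start: bits=0000000000000
Op 1: insert owl -> sets bits 6 -> bits=0000001000000
Op 2: insert bee -> sets bits 6 12 -> bits=0000001000001
Op 3: query ape -> checks bit0=0, bit7=0 (has a 0) -> no
Op 4: insert bat -> sets bits 1 5 -> bits=0100011000001
Op 5: query bat -> checks bit1=1, bit5=1 (all 1) -> maybe
Op 6: query bee -> checks bit6=1, bit12=1 (all 1) -> maybe
Query results in order: no maybe maybe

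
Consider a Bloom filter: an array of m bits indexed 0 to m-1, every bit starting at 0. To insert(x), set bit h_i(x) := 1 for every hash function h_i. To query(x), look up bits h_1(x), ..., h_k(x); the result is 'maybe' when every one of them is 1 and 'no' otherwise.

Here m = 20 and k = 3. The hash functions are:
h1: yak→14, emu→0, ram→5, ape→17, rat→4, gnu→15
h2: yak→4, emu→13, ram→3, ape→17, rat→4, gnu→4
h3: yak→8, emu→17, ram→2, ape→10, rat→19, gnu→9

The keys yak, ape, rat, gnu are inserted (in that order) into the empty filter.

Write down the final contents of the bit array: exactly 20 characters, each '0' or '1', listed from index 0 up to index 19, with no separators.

Answer: 00001000111000110101

Derivation:
Start: bits=00000000000000000000
After insert 'yak': sets bits 4 8 14 -> bits=00001000100000100000
After insert 'ape': sets bits 10 17 -> bits=00001000101000100100
After insert 'rat': sets bits 4 19 -> bits=00001000101000100101
After insert 'gnu': sets bits 4 9 15 -> bits=00001000111000110101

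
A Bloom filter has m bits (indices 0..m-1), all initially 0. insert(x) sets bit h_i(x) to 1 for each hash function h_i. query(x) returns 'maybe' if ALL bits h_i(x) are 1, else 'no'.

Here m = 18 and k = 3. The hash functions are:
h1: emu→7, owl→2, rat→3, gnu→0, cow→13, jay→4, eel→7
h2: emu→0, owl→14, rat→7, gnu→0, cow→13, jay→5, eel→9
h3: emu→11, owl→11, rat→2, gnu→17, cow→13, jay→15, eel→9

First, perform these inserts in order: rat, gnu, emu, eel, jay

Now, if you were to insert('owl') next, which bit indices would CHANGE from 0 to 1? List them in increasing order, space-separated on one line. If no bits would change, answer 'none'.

Start: bits=000000000000000000
After insert 'rat': sets bits 2 3 7 -> bits=001100010000000000
After insert 'gnu': sets bits 0 17 -> bits=101100010000000001
After insert 'emu': sets bits 0 7 11 -> bits=101100010001000001
After insert 'eel': sets bits 7 9 -> bits=101100010101000001
After insert 'jay': sets bits 4 5 15 -> bits=101111010101000101
insert 'owl' would touch bits 2 11 14; currently bit2=1, bit11=1, bit14=0
Bits that are 0 among those (would change 0->1): 14

Answer: 14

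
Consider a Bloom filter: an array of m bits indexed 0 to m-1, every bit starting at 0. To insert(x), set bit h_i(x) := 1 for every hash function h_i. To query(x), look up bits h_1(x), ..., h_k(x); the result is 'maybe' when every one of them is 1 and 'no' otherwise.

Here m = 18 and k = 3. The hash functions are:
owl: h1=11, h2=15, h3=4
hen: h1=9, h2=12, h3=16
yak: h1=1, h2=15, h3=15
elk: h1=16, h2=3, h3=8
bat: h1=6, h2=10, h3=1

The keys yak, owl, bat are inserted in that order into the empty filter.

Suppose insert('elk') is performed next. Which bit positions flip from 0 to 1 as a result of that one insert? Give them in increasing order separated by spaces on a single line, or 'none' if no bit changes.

Start: bits=000000000000000000
After insert 'yak': sets bits 1 15 -> bits=010000000000000100
After insert 'owl': sets bits 4 11 15 -> bits=010010000001000100
After insert 'bat': sets bits 1 6 10 -> bits=010010100011000100
insert 'elk' would touch bits 3 8 16; currently bit3=0, bit8=0, bit16=0
Bits that are 0 among those (would change 0->1): 3 8 16

Answer: 3 8 16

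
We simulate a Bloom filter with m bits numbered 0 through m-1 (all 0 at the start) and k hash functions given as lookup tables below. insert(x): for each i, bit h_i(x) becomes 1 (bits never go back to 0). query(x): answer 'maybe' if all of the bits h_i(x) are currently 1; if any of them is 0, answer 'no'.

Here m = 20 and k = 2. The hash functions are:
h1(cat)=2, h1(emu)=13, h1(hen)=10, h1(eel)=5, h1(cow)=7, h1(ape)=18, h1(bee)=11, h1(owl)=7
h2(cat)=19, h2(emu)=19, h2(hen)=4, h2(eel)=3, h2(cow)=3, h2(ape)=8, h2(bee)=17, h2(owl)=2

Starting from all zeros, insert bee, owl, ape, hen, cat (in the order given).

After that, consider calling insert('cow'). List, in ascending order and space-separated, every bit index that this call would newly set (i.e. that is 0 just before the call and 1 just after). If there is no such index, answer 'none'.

Start: bits=00000000000000000000
After insert 'bee': sets bits 11 17 -> bits=00000000000100000100
After insert 'owl': sets bits 2 7 -> bits=00100001000100000100
After insert 'ape': sets bits 8 18 -> bits=00100001100100000110
After insert 'hen': sets bits 4 10 -> bits=00101001101100000110
After insert 'cat': sets bits 2 19 -> bits=00101001101100000111
insert 'cow' would touch bits 3 7; currently bit3=0, bit7=1
Bits that are 0 among those (would change 0->1): 3

Answer: 3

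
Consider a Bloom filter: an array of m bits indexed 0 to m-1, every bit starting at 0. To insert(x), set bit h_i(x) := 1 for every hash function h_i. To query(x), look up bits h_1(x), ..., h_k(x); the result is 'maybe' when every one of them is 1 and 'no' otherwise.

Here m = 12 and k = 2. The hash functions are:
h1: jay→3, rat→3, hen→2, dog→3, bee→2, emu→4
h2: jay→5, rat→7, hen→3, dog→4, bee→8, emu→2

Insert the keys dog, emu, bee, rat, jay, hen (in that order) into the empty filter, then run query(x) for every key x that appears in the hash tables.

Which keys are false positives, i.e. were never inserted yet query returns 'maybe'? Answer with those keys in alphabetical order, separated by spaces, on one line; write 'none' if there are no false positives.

Answer: none

Derivation:
Start: bits=000000000000
After insert 'dog': sets bits 3 4 -> bits=000110000000
After insert 'emu': sets bits 2 4 -> bits=001110000000
After insert 'bee': sets bits 2 8 -> bits=001110001000
After insert 'rat': sets bits 3 7 -> bits=001110011000
After insert 'jay': sets bits 3 5 -> bits=001111011000
After insert 'hen': sets bits 2 3 -> bits=001111011000
Not inserted: (none) — query each against bits=001111011000:
False positives (alphabetical): none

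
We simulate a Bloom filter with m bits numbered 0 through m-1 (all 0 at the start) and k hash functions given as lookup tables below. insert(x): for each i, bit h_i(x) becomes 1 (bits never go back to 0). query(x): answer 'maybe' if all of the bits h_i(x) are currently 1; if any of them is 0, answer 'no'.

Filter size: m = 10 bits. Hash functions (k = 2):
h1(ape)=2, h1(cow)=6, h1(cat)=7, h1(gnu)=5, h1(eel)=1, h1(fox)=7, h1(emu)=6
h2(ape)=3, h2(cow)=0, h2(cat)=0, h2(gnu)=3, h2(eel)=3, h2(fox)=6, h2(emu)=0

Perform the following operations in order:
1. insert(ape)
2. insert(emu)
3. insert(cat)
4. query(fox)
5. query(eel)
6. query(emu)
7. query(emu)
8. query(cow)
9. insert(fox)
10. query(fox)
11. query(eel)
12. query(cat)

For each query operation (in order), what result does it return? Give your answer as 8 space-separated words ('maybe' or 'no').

Answer: maybe no maybe maybe maybe maybe no maybe

Derivation:
Start: bits=0000000000
Op 1: insert ape -> sets bits 2 3 -> bits=0011000000
Op 2: insert emu -> sets bits 0 6 -> bits=1011001000
Op 3: insert cat -> sets bits 0 7 -> bits=1011001100
Op 4: query fox -> checks bit6=1, bit7=1 (all 1) -> maybe
Op 5: query eel -> checks bit1=0, bit3=1 (has a 0) -> no
Op 6: query emu -> checks bit0=1, bit6=1 (all 1) -> maybe
Op 7: query emu -> checks bit0=1, bit6=1 (all 1) -> maybe
Op 8: query cow -> checks bit0=1, bit6=1 (all 1) -> maybe
Op 9: insert fox -> sets bits 6 7 -> bits=1011001100
Op 10: query fox -> checks bit6=1, bit7=1 (all 1) -> maybe
Op 11: query eel -> checks bit1=0, bit3=1 (has a 0) -> no
Op 12: query cat -> checks bit0=1, bit7=1 (all 1) -> maybe
Query results in order: maybe no maybe maybe maybe maybe no maybe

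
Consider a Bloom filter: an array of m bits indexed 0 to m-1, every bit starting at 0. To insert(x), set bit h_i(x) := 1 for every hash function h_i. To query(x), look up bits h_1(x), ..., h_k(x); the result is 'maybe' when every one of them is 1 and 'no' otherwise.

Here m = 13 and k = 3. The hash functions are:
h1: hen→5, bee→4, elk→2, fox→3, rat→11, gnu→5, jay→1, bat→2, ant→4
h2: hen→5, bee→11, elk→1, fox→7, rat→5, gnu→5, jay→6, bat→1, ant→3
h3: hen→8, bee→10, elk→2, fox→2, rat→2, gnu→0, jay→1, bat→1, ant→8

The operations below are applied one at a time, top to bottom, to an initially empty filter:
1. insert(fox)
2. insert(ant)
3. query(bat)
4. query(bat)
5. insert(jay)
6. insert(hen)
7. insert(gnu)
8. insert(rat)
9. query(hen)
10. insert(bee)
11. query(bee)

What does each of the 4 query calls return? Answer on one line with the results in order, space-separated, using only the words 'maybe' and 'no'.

Start: bits=0000000000000
Op 1: insert fox -> sets bits 2 3 7 -> bits=0011000100000
Op 2: insert ant -> sets bits 3 4 8 -> bits=0011100110000
Op 3: query bat -> checks bit1=0, bit2=1 (has a 0) -> no
Op 4: query bat -> checks bit1=0, bit2=1 (has a 0) -> no
Op 5: insert jay -> sets bits 1 6 -> bits=0111101110000
Op 6: insert hen -> sets bits 5 8 -> bits=0111111110000
Op 7: insert gnu -> sets bits 0 5 -> bits=1111111110000
Op 8: insert rat -> sets bits 2 5 11 -> bits=1111111110010
Op 9: query hen -> checks bit5=1, bit8=1 (all 1) -> maybe
Op 10: insert bee -> sets bits 4 10 11 -> bits=1111111110110
Op 11: query bee -> checks bit4=1, bit10=1, bit11=1 (all 1) -> maybe
Query results in order: no no maybe maybe

Answer: no no maybe maybe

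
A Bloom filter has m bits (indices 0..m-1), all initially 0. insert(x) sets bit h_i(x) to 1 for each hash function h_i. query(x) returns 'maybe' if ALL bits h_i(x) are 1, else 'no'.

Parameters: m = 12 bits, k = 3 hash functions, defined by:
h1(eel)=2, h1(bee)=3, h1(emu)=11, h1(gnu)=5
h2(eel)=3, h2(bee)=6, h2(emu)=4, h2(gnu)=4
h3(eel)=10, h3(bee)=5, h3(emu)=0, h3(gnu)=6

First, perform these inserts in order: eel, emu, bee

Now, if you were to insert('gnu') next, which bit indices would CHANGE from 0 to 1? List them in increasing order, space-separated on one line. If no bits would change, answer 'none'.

Answer: none

Derivation:
Start: bits=000000000000
After insert 'eel': sets bits 2 3 10 -> bits=001100000010
After insert 'emu': sets bits 0 4 11 -> bits=101110000011
After insert 'bee': sets bits 3 5 6 -> bits=101111100011
insert 'gnu' would touch bits 4 5 6; currently bit4=1, bit5=1, bit6=1
Bits that are 0 among those (would change 0->1): none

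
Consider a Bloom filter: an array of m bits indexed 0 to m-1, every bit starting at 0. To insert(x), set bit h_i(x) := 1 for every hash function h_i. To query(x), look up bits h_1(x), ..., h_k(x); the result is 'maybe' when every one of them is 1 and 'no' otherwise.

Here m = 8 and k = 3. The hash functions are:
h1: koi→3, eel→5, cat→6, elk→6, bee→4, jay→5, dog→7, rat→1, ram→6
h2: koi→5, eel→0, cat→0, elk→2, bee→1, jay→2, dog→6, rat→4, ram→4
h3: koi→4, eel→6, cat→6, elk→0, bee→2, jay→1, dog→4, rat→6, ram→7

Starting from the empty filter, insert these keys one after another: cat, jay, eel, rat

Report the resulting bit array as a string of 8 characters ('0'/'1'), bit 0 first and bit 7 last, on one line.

Start: bits=00000000
After insert 'cat': sets bits 0 6 -> bits=10000010
After insert 'jay': sets bits 1 2 5 -> bits=11100110
After insert 'eel': sets bits 0 5 6 -> bits=11100110
After insert 'rat': sets bits 1 4 6 -> bits=11101110

Answer: 11101110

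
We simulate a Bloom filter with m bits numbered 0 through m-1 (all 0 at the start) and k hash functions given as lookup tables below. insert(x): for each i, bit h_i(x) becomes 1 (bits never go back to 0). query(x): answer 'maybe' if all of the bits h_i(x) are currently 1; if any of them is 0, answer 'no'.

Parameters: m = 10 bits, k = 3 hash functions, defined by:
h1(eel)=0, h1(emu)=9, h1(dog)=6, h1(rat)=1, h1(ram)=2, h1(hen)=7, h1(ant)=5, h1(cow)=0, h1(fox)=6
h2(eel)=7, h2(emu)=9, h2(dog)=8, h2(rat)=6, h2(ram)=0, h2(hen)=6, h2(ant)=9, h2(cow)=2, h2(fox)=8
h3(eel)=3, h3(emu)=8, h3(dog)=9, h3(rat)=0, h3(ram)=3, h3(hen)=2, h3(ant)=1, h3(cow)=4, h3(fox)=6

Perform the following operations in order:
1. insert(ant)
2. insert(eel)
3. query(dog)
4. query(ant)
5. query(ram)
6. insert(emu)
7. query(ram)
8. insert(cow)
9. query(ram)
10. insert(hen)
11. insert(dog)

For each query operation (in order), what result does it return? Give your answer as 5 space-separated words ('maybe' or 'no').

Start: bits=0000000000
Op 1: insert ant -> sets bits 1 5 9 -> bits=0100010001
Op 2: insert eel -> sets bits 0 3 7 -> bits=1101010101
Op 3: query dog -> checks bit6=0, bit8=0, bit9=1 (has a 0) -> no
Op 4: query ant -> checks bit1=1, bit5=1, bit9=1 (all 1) -> maybe
Op 5: query ram -> checks bit0=1, bit2=0, bit3=1 (has a 0) -> no
Op 6: insert emu -> sets bits 8 9 -> bits=1101010111
Op 7: query ram -> checks bit0=1, bit2=0, bit3=1 (has a 0) -> no
Op 8: insert cow -> sets bits 0 2 4 -> bits=1111110111
Op 9: query ram -> checks bit0=1, bit2=1, bit3=1 (all 1) -> maybe
Op 10: insert hen -> sets bits 2 6 7 -> bits=1111111111
Op 11: insert dog -> sets bits 6 8 9 -> bits=1111111111
Query results in order: no maybe no no maybe

Answer: no maybe no no maybe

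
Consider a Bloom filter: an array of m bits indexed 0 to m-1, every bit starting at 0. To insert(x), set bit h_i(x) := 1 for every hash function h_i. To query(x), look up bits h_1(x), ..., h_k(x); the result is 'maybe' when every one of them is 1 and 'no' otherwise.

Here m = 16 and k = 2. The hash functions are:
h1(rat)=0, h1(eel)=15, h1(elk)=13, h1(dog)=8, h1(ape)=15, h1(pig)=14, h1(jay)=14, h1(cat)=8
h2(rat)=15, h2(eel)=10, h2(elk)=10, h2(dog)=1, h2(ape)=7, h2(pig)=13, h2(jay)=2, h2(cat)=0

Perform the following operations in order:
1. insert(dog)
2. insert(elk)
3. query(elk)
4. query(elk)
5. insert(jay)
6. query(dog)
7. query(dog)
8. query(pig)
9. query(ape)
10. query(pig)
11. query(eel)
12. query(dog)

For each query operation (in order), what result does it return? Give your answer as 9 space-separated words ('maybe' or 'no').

Answer: maybe maybe maybe maybe maybe no maybe no maybe

Derivation:
Start: bits=0000000000000000
Op 1: insert dog -> sets bits 1 8 -> bits=0100000010000000
Op 2: insert elk -> sets bits 10 13 -> bits=0100000010100100
Op 3: query elk -> checks bit10=1, bit13=1 (all 1) -> maybe
Op 4: query elk -> checks bit10=1, bit13=1 (all 1) -> maybe
Op 5: insert jay -> sets bits 2 14 -> bits=0110000010100110
Op 6: query dog -> checks bit1=1, bit8=1 (all 1) -> maybe
Op 7: query dog -> checks bit1=1, bit8=1 (all 1) -> maybe
Op 8: query pig -> checks bit13=1, bit14=1 (all 1) -> maybe
Op 9: query ape -> checks bit7=0, bit15=0 (has a 0) -> no
Op 10: query pig -> checks bit13=1, bit14=1 (all 1) -> maybe
Op 11: query eel -> checks bit10=1, bit15=0 (has a 0) -> no
Op 12: query dog -> checks bit1=1, bit8=1 (all 1) -> maybe
Query results in order: maybe maybe maybe maybe maybe no maybe no maybe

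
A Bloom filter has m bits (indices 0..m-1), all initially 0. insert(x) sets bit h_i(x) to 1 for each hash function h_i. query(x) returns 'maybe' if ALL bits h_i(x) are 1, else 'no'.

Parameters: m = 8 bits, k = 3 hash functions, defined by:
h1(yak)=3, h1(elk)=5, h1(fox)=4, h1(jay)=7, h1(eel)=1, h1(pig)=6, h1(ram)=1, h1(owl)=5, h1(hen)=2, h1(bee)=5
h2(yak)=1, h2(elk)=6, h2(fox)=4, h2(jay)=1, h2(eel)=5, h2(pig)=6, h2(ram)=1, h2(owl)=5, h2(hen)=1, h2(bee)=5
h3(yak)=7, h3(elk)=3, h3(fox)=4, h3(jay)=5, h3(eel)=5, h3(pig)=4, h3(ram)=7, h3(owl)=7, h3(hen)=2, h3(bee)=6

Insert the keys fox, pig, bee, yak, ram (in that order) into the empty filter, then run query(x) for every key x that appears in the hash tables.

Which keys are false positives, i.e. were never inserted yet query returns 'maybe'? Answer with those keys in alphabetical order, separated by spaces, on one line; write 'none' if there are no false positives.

Answer: eel elk jay owl

Derivation:
Start: bits=00000000
After insert 'fox': sets bits 4 -> bits=00001000
After insert 'pig': sets bits 4 6 -> bits=00001010
After insert 'bee': sets bits 5 6 -> bits=00001110
After insert 'yak': sets bits 1 3 7 -> bits=01011111
After insert 'ram': sets bits 1 7 -> bits=01011111
Not inserted: eel elk hen jay owl — query each against bits=01011111:
query eel: checks bit1=1, bit5=1 (all 1) -> maybe => FALSE POSITIVE
query elk: checks bit3=1, bit5=1, bit6=1 (all 1) -> maybe => FALSE POSITIVE
query hen: checks bit1=1, bit2=0 (has a 0) -> no => not a false positive
query jay: checks bit1=1, bit5=1, bit7=1 (all 1) -> maybe => FALSE POSITIVE
query owl: checks bit5=1, bit7=1 (all 1) -> maybe => FALSE POSITIVE
False positives (alphabetical): eel elk jay owl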